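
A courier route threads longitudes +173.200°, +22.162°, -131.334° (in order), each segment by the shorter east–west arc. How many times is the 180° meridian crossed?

0

Leg 1: +173.200° → +22.162°, shortest Δλ = -151.038° (west) — does not cross 180°.
Leg 2: +22.162° → -131.334°, shortest Δλ = -153.496° (west) — does not cross 180°.
Total crossings: 0.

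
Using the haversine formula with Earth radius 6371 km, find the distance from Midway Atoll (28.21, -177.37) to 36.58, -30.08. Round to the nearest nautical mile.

Δλ = -30.08 − -177.37 = 147.29°.
Δφ = 36.58 − 28.21 = 8.37°.
a = sin²(Δφ/2) + cos φ₁ · cos φ₂ · sin²(Δλ/2) = 0.656858.
c = 2·atan2(√a, √(1−a)) = 1.88990 rad → d = 6371·c ≈ 12040.56 km ≈ 6501.38 nmi.

6501 nmi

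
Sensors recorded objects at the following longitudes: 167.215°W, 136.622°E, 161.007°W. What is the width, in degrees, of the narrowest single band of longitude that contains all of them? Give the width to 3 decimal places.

62.371°

Sort the longitudes: -167.215°, -161.007°, +136.622°.
Eastward gaps between consecutive values (wrapping around): 6.208°, 297.629°, 56.163°.
Largest gap = 297.629° ⇒ minimal covering band is its complement: 360° − 297.629° = 62.371°.
Band runs from +136.622° eastward to -161.007°, crossing the antimeridian.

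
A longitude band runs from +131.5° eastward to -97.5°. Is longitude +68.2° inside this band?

No

Band width going east from +131.5° to -97.5°: ((-97.5 − 131.5) mod 360) = 131.0°.
Offset of +68.2° east of the west edge: ((68.2 − 131.5) mod 360) = 296.7°.
296.7° > 131.0° ⇒ outside.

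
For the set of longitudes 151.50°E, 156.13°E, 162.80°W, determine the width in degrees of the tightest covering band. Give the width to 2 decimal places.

Sort the longitudes: -162.80°, +151.50°, +156.13°.
Eastward gaps between consecutive values (wrapping around): 314.30°, 4.63°, 41.07°.
Largest gap = 314.30° ⇒ minimal covering band is its complement: 360° − 314.30° = 45.70°.
Band runs from +151.50° eastward to -162.80°, crossing the antimeridian.

45.70°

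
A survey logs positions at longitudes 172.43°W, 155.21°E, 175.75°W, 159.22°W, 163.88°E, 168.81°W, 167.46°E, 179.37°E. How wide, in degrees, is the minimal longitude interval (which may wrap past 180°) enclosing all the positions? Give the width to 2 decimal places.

45.57°

Sort the longitudes: -175.75°, -172.43°, -168.81°, -159.22°, +155.21°, +163.88°, +167.46°, +179.37°.
Eastward gaps between consecutive values (wrapping around): 3.32°, 3.62°, 9.59°, 314.43°, 8.67°, 3.58°, 11.91°, 4.88°.
Largest gap = 314.43° ⇒ minimal covering band is its complement: 360° − 314.43° = 45.57°.
Band runs from +155.21° eastward to -159.22°, crossing the antimeridian.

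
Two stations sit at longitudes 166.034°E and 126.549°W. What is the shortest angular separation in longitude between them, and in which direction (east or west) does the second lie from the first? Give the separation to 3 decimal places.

Raw difference: -126.549 − 166.034 = -292.583°.
Normalise into (−180°, 180°]: -292.583° + 360° = 67.417°.
Positive ⇒ the second point lies to the east; separation 67.417°.

67.417° east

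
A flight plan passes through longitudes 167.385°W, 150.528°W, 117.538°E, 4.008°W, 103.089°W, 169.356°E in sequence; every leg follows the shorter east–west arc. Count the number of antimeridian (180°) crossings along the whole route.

Leg 1: -167.385° → -150.528°, shortest Δλ = 16.857° (east) — does not cross 180°.
Leg 2: -150.528° → +117.538°, shortest Δλ = -91.934° (west) — crosses 180°.
Leg 3: +117.538° → -4.008°, shortest Δλ = -121.546° (west) — does not cross 180°.
Leg 4: -4.008° → -103.089°, shortest Δλ = -99.081° (west) — does not cross 180°.
Leg 5: -103.089° → +169.356°, shortest Δλ = -87.555° (west) — crosses 180°.
Total crossings: 2.

2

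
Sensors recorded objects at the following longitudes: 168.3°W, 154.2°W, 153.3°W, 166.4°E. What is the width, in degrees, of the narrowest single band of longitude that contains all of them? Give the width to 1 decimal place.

Sort the longitudes: -168.3°, -154.2°, -153.3°, +166.4°.
Eastward gaps between consecutive values (wrapping around): 14.1°, 0.9°, 319.7°, 25.3°.
Largest gap = 319.7° ⇒ minimal covering band is its complement: 360° − 319.7° = 40.3°.
Band runs from +166.4° eastward to -153.3°, crossing the antimeridian.

40.3°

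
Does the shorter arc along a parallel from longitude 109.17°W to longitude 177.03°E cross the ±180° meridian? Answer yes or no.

Naïve |177.03 − -109.17| = 286.2° > 180°, so the shorter arc goes the other way round — across 180°.
Signed shortest Δλ = ((177.03 − -109.17 + 180) mod 360) − 180 = -73.8°.
Going west by 73.8° from -109.17° passes through 180° before reaching +177.03°.

Yes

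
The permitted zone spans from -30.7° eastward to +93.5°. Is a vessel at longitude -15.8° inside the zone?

Yes

Band width going east from -30.7° to +93.5°: ((93.5 − -30.7) mod 360) = 124.2°.
Offset of -15.8° east of the west edge: ((-15.8 − -30.7) mod 360) = 14.9°.
14.9° ≤ 124.2° ⇒ inside.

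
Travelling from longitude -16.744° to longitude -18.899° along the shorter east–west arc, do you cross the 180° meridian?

No

Signed shortest Δλ = ((-18.899 − -16.744 + 180) mod 360) − 180 = -2.155°.
Going west by 2.155° from -16.744° reaches -18.899° without touching 180°.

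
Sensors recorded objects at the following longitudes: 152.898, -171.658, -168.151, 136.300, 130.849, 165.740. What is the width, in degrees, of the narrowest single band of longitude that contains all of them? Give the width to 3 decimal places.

61.000°

Sort the longitudes: -171.658°, -168.151°, +130.849°, +136.300°, +152.898°, +165.740°.
Eastward gaps between consecutive values (wrapping around): 3.507°, 299.000°, 5.451°, 16.598°, 12.842°, 22.602°.
Largest gap = 299.000° ⇒ minimal covering band is its complement: 360° − 299.000° = 61.000°.
Band runs from +130.849° eastward to -168.151°, crossing the antimeridian.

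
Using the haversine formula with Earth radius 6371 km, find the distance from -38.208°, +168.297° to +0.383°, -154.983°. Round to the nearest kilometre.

Δλ = -154.983 − 168.297 = -323.280°; wrapped into (−180°, 180°]: 36.720°.
Δφ = 0.383 − -38.208 = 38.591°.
a = sin²(Δφ/2) + cos φ₁ · cos φ₂ · sin²(Δλ/2) = 0.187150.
c = 2·atan2(√a, √(1−a)) = 0.89477 rad → d = 6371·c ≈ 5700.57 km.

5701 km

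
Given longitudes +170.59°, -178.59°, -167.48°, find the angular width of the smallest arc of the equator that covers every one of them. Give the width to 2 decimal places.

21.93°

Sort the longitudes: -178.59°, -167.48°, +170.59°.
Eastward gaps between consecutive values (wrapping around): 11.11°, 338.07°, 10.82°.
Largest gap = 338.07° ⇒ minimal covering band is its complement: 360° − 338.07° = 21.93°.
Band runs from +170.59° eastward to -167.48°, crossing the antimeridian.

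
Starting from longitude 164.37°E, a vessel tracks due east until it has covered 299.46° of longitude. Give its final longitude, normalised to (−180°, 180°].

103.83°E

Start at +164.37°; shift +299.46° → +463.83°.
+463.83° lies outside (−180°, 180°]; subtract 360° → +103.83°.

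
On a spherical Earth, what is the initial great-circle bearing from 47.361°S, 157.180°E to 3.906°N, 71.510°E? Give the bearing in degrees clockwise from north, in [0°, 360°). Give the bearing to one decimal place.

Δλ = 71.510 − 157.180 = -85.670°.
θ = atan2( sin Δλ · cos φ₂ , cos φ₁ · sin φ₂ − sin φ₁ · cos φ₂ · cos Δλ )
  = atan2(-0.99483, 0.10155) = -84.171° → normalised to [0°, 360°): 275.829°.

275.8°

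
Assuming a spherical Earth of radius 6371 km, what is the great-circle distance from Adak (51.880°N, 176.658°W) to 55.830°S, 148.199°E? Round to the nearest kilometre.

12404 km

Δλ = 148.199 − -176.658 = 324.857°; wrapped into (−180°, 180°]: -35.143°.
Δφ = -55.830 − 51.880 = -107.710°.
a = sin²(Δφ/2) + cos φ₁ · cos φ₂ · sin²(Δλ/2) = 0.683699.
c = 2·atan2(√a, √(1−a)) = 1.94701 rad → d = 6371·c ≈ 12404.38 km.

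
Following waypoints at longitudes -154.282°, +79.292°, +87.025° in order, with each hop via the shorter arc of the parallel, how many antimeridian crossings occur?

Leg 1: -154.282° → +79.292°, shortest Δλ = -126.426° (west) — crosses 180°.
Leg 2: +79.292° → +87.025°, shortest Δλ = 7.733° (east) — does not cross 180°.
Total crossings: 1.

1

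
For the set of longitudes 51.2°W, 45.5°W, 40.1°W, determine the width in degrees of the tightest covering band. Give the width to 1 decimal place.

11.1°

Sort the longitudes: -51.2°, -45.5°, -40.1°.
Eastward gaps between consecutive values (wrapping around): 5.7°, 5.4°, 348.9°.
Largest gap = 348.9° ⇒ minimal covering band is its complement: 360° − 348.9° = 11.1°.
Band runs from -51.2° eastward to -40.1°.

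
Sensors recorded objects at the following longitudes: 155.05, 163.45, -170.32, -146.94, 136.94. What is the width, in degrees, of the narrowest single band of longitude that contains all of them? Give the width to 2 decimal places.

76.12°

Sort the longitudes: -170.32°, -146.94°, +136.94°, +155.05°, +163.45°.
Eastward gaps between consecutive values (wrapping around): 23.38°, 283.88°, 18.11°, 8.40°, 26.23°.
Largest gap = 283.88° ⇒ minimal covering band is its complement: 360° − 283.88° = 76.12°.
Band runs from +136.94° eastward to -146.94°, crossing the antimeridian.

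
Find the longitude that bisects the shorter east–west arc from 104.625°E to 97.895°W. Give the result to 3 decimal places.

Signed shortest Δλ from +104.625° to -97.895° is +157.480°.
Midpoint longitude = +104.625° + (+157.480°)/2 = +104.625° + 78.740° = +183.365°.
Normalise into (−180°, 180°]: -176.635°.
(The naïve average (+104.625 + -97.895)/2 = 3.365° is on the wrong side of the globe.)

176.635°W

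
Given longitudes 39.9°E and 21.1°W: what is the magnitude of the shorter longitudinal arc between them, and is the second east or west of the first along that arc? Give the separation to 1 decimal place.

Raw difference: -21.1 − 39.9 = -61.0°.
Normalise into (−180°, 180°]: -61.0° stays -61.0°.
Negative ⇒ the second point lies to the west; separation 61.0°.

61.0° west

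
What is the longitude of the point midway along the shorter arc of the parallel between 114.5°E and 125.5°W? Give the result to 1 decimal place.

174.5°E

Signed shortest Δλ from +114.5° to -125.5° is +120.0°.
Midpoint longitude = +114.5° + (+120.0°)/2 = +114.5° + 60.0° = +174.5°.
(The naïve average (+114.5 + -125.5)/2 = -5.5° is on the wrong side of the globe.)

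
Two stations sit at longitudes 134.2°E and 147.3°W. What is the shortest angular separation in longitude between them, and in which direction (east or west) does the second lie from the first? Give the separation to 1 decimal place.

78.5° east

Raw difference: -147.3 − 134.2 = -281.5°.
Normalise into (−180°, 180°]: -281.5° + 360° = 78.5°.
Positive ⇒ the second point lies to the east; separation 78.5°.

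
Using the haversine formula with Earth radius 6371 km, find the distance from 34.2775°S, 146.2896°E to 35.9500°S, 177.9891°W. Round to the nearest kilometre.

3236 km

Δλ = -177.9891 − 146.2896 = -324.2787°; wrapped into (−180°, 180°]: 35.7213°.
Δφ = -35.9500 − -34.2775 = -1.6725°.
a = sin²(Δφ/2) + cos φ₁ · cos φ₂ · sin²(Δλ/2) = 0.063137.
c = 2·atan2(√a, √(1−a)) = 0.50799 rad → d = 6371·c ≈ 3236.38 km.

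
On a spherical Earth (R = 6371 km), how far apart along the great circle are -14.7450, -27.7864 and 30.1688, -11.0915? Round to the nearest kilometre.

5305 km

Δλ = -11.0915 − -27.7864 = 16.6949°.
Δφ = 30.1688 − -14.7450 = 44.9138°.
a = sin²(Δφ/2) + cos φ₁ · cos φ₂ · sin²(Δλ/2) = 0.163536.
c = 2·atan2(√a, √(1−a)) = 0.83264 rad → d = 6371·c ≈ 5304.73 km.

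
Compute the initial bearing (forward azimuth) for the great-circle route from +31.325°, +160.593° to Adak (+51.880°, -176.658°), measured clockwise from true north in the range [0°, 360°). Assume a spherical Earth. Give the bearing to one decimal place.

Δλ = -176.658 − 160.593 = -337.251°; wrapped into (−180°, 180°]: 22.749°.
θ = atan2( sin Δλ · cos φ₂ , cos φ₁ · sin φ₂ − sin φ₁ · cos φ₂ · cos Δλ )
  = atan2(0.23871, 0.37607) = 32.405° → normalised to [0°, 360°): 32.405°.

32.4°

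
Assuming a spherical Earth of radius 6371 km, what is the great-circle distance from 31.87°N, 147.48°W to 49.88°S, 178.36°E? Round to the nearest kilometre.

9695 km

Δλ = 178.36 − -147.48 = 325.84°; wrapped into (−180°, 180°]: -34.16°.
Δφ = -49.88 − 31.87 = -81.75°.
a = sin²(Δφ/2) + cos φ₁ · cos φ₂ · sin²(Δλ/2) = 0.475461.
c = 2·atan2(√a, √(1−a)) = 1.52170 rad → d = 6371·c ≈ 9694.74 km.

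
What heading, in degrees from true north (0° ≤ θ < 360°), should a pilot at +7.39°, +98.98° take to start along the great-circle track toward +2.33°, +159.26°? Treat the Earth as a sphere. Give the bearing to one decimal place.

91.5°

Δλ = 159.26 − 98.98 = 60.28°.
θ = atan2( sin Δλ · cos φ₂ , cos φ₁ · sin φ₂ − sin φ₁ · cos φ₂ · cos Δλ )
  = atan2(0.86774, -0.02340) = 91.544° → normalised to [0°, 360°): 91.544°.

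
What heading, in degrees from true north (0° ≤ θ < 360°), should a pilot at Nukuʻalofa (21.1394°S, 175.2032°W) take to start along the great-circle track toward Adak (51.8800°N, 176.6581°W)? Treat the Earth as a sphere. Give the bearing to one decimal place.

Δλ = -176.6581 − -175.2032 = -1.4549°.
θ = atan2( sin Δλ · cos φ₂ , cos φ₁ · sin φ₂ − sin φ₁ · cos φ₂ · cos Δλ )
  = atan2(-0.01567, 0.95633) = -0.939° → normalised to [0°, 360°): 359.061°.

359.1°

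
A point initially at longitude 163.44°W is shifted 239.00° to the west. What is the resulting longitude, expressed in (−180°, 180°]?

Start at -163.44°; shift −239.00° → -402.44°.
-402.44° lies outside (−180°, 180°]; add 360° → -42.44°.

42.44°W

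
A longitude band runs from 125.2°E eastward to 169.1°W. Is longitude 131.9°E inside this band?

Yes

Band width going east from +125.2° to -169.1°: ((-169.1 − 125.2) mod 360) = 65.7°.
Offset of +131.9° east of the west edge: ((131.9 − 125.2) mod 360) = 6.7°.
6.7° ≤ 65.7° ⇒ inside.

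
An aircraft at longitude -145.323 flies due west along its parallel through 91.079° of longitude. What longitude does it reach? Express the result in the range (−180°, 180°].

+123.598°

Start at -145.323°; shift −91.079° → -236.402°.
-236.402° lies outside (−180°, 180°]; add 360° → +123.598°.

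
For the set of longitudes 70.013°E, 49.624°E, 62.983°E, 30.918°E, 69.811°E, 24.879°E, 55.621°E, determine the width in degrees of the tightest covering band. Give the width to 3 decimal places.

45.134°

Sort the longitudes: +24.879°, +30.918°, +49.624°, +55.621°, +62.983°, +69.811°, +70.013°.
Eastward gaps between consecutive values (wrapping around): 6.039°, 18.706°, 5.997°, 7.362°, 6.828°, 0.202°, 314.866°.
Largest gap = 314.866° ⇒ minimal covering band is its complement: 360° − 314.866° = 45.134°.
Band runs from +24.879° eastward to +70.013°.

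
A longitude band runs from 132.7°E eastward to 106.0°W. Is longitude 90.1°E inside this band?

No

Band width going east from +132.7° to -106.0°: ((-106.0 − 132.7) mod 360) = 121.3°.
Offset of +90.1° east of the west edge: ((90.1 − 132.7) mod 360) = 317.4°.
317.4° > 121.3° ⇒ outside.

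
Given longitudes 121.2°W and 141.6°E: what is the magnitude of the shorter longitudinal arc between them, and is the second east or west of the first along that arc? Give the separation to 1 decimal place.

97.2° west

Raw difference: 141.6 − -121.2 = 262.8°.
Normalise into (−180°, 180°]: 262.8° − 360° = -97.2°.
Negative ⇒ the second point lies to the west; separation 97.2°.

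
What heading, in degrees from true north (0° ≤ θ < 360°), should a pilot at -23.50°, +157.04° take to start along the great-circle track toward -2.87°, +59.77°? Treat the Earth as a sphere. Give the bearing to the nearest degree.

Δλ = 59.77 − 157.04 = -97.27°.
θ = atan2( sin Δλ · cos φ₂ , cos φ₁ · sin φ₂ − sin φ₁ · cos φ₂ · cos Δλ )
  = atan2(-0.99072, -0.09631) = -95.553° → normalised to [0°, 360°): 264.447°.

264°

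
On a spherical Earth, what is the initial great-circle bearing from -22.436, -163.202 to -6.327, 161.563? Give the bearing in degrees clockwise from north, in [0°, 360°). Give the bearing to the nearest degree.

290°

Δλ = 161.563 − -163.202 = 324.765°; wrapped into (−180°, 180°]: -35.235°.
θ = atan2( sin Δλ · cos φ₂ , cos φ₁ · sin φ₂ − sin φ₁ · cos φ₂ · cos Δλ )
  = atan2(-0.57342, 0.20797) = -70.065° → normalised to [0°, 360°): 289.935°.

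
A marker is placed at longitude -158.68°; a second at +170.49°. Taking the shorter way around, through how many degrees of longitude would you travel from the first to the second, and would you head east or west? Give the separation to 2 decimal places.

30.83° west

Raw difference: 170.49 − -158.68 = 329.17°.
Normalise into (−180°, 180°]: 329.17° − 360° = -30.83°.
Negative ⇒ the second point lies to the west; separation 30.83°.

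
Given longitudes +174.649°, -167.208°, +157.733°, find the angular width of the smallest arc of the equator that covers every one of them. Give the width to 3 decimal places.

Sort the longitudes: -167.208°, +157.733°, +174.649°.
Eastward gaps between consecutive values (wrapping around): 324.941°, 16.916°, 18.143°.
Largest gap = 324.941° ⇒ minimal covering band is its complement: 360° − 324.941° = 35.059°.
Band runs from +157.733° eastward to -167.208°, crossing the antimeridian.

35.059°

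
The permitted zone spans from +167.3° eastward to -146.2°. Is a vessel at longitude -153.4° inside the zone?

Yes

Band width going east from +167.3° to -146.2°: ((-146.2 − 167.3) mod 360) = 46.5°.
Offset of -153.4° east of the west edge: ((-153.4 − 167.3) mod 360) = 39.3°.
39.3° ≤ 46.5° ⇒ inside.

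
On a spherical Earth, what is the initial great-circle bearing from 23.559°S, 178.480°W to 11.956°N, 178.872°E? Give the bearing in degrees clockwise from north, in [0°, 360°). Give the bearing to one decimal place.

355.5°

Δλ = 178.872 − -178.480 = 357.352°; wrapped into (−180°, 180°]: -2.648°.
θ = atan2( sin Δλ · cos φ₂ , cos φ₁ · sin φ₂ − sin φ₁ · cos φ₂ · cos Δλ )
  = atan2(-0.04520, 0.58050) = -4.452° → normalised to [0°, 360°): 355.548°.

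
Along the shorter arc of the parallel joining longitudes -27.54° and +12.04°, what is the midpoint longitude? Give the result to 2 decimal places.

Signed shortest Δλ from -27.54° to +12.04° is +39.58°.
Midpoint longitude = -27.54° + (+39.58°)/2 = -27.54° + 19.79° = -7.75°.

-7.75°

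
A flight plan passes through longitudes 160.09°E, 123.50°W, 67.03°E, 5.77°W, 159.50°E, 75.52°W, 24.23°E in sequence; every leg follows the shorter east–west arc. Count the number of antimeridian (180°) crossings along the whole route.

3

Leg 1: +160.09° → -123.50°, shortest Δλ = 76.41° (east) — crosses 180°.
Leg 2: -123.50° → +67.03°, shortest Δλ = -169.47° (west) — crosses 180°.
Leg 3: +67.03° → -5.77°, shortest Δλ = -72.8° (west) — does not cross 180°.
Leg 4: -5.77° → +159.50°, shortest Δλ = 165.27° (east) — does not cross 180°.
Leg 5: +159.50° → -75.52°, shortest Δλ = 124.98° (east) — crosses 180°.
Leg 6: -75.52° → +24.23°, shortest Δλ = 99.75° (east) — does not cross 180°.
Total crossings: 3.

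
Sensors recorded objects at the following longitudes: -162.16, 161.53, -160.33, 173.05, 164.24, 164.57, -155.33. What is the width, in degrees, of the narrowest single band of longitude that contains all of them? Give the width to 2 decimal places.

43.14°

Sort the longitudes: -162.16°, -160.33°, -155.33°, +161.53°, +164.24°, +164.57°, +173.05°.
Eastward gaps between consecutive values (wrapping around): 1.83°, 5.00°, 316.86°, 2.71°, 0.33°, 8.48°, 24.79°.
Largest gap = 316.86° ⇒ minimal covering band is its complement: 360° − 316.86° = 43.14°.
Band runs from +161.53° eastward to -155.33°, crossing the antimeridian.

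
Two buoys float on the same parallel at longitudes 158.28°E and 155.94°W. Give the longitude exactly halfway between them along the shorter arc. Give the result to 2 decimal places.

Signed shortest Δλ from +158.28° to -155.94° is +45.78°.
Midpoint longitude = +158.28° + (+45.78°)/2 = +158.28° + 22.89° = +181.17°.
Normalise into (−180°, 180°]: -178.83°.
(The naïve average (+158.28 + -155.94)/2 = 1.17° is on the wrong side of the globe.)

178.83°W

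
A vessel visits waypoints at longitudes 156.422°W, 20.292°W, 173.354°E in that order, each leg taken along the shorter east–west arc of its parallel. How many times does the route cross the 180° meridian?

Leg 1: -156.422° → -20.292°, shortest Δλ = 136.13° (east) — does not cross 180°.
Leg 2: -20.292° → +173.354°, shortest Δλ = -166.354° (west) — crosses 180°.
Total crossings: 1.

1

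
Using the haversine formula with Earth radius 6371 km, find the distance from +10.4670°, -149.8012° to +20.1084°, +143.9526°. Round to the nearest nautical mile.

3858 nmi

Δλ = 143.9526 − -149.8012 = 293.7538°; wrapped into (−180°, 180°]: -66.2462°.
Δφ = 20.1084 − 10.4670 = 9.6414°.
a = sin²(Δφ/2) + cos φ₁ · cos φ₂ · sin²(Δλ/2) = 0.282792.
c = 2·atan2(√a, √(1−a)) = 1.12141 rad → d = 6371·c ≈ 7144.47 km ≈ 3857.71 nmi.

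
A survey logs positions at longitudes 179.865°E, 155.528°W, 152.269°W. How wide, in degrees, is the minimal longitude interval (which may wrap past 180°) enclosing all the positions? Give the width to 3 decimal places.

27.866°

Sort the longitudes: -155.528°, -152.269°, +179.865°.
Eastward gaps between consecutive values (wrapping around): 3.259°, 332.134°, 24.607°.
Largest gap = 332.134° ⇒ minimal covering band is its complement: 360° − 332.134° = 27.866°.
Band runs from +179.865° eastward to -152.269°, crossing the antimeridian.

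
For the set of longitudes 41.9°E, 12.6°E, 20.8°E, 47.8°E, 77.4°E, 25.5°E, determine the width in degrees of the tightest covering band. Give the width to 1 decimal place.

Sort the longitudes: +12.6°, +20.8°, +25.5°, +41.9°, +47.8°, +77.4°.
Eastward gaps between consecutive values (wrapping around): 8.2°, 4.7°, 16.4°, 5.9°, 29.6°, 295.2°.
Largest gap = 295.2° ⇒ minimal covering band is its complement: 360° − 295.2° = 64.8°.
Band runs from +12.6° eastward to +77.4°.

64.8°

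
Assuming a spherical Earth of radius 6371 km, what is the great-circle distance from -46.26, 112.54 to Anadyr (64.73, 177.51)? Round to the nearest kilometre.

13555 km

Δλ = 177.51 − 112.54 = 64.97°.
Δφ = 64.73 − -46.26 = 110.99°.
a = sin²(Δφ/2) + cos φ₁ · cos φ₂ · sin²(Δλ/2) = 0.764237.
c = 2·atan2(√a, √(1−a)) = 2.12760 rad → d = 6371·c ≈ 13554.93 km.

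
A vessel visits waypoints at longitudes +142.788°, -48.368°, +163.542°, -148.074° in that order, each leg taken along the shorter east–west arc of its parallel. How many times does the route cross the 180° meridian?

3

Leg 1: +142.788° → -48.368°, shortest Δλ = 168.844° (east) — crosses 180°.
Leg 2: -48.368° → +163.542°, shortest Δλ = -148.09° (west) — crosses 180°.
Leg 3: +163.542° → -148.074°, shortest Δλ = 48.384° (east) — crosses 180°.
Total crossings: 3.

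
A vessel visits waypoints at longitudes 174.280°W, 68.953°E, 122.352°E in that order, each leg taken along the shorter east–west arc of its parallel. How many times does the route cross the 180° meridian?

Leg 1: -174.280° → +68.953°, shortest Δλ = -116.767° (west) — crosses 180°.
Leg 2: +68.953° → +122.352°, shortest Δλ = 53.399° (east) — does not cross 180°.
Total crossings: 1.

1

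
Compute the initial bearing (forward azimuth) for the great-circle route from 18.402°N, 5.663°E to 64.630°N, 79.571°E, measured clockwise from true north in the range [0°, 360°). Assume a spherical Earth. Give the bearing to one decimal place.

Δλ = 79.571 − 5.663 = 73.908°.
θ = atan2( sin Δλ · cos φ₂ , cos φ₁ · sin φ₂ − sin φ₁ · cos φ₂ · cos Δλ )
  = atan2(0.41167, 0.81987) = 26.662° → normalised to [0°, 360°): 26.662°.

26.7°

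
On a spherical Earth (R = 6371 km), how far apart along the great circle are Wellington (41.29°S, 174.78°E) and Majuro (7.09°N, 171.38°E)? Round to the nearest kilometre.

Δλ = 171.38 − 174.78 = -3.40°.
Δφ = 7.09 − -41.29 = 48.38°.
a = sin²(Δφ/2) + cos φ₁ · cos φ₂ · sin²(Δλ/2) = 0.168563.
c = 2·atan2(√a, √(1−a)) = 0.84614 rad → d = 6371·c ≈ 5390.79 km.

5391 km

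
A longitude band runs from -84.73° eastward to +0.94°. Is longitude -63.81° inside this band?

Yes

Band width going east from -84.73° to +0.94°: ((0.94 − -84.73) mod 360) = 85.67°.
Offset of -63.81° east of the west edge: ((-63.81 − -84.73) mod 360) = 20.92°.
20.92° ≤ 85.67° ⇒ inside.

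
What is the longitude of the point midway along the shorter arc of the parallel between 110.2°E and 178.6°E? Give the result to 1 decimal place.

144.4°E

Signed shortest Δλ from +110.2° to +178.6° is +68.4°.
Midpoint longitude = +110.2° + (+68.4°)/2 = +110.2° + 34.2° = +144.4°.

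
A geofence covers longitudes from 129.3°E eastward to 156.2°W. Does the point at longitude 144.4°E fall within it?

Yes

Band width going east from +129.3° to -156.2°: ((-156.2 − 129.3) mod 360) = 74.5°.
Offset of +144.4° east of the west edge: ((144.4 − 129.3) mod 360) = 15.1°.
15.1° ≤ 74.5° ⇒ inside.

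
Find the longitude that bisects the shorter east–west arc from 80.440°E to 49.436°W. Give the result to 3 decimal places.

15.502°E

Signed shortest Δλ from +80.440° to -49.436° is -129.876°.
Midpoint longitude = +80.440° + (-129.876°)/2 = +80.440° − 64.938° = +15.502°.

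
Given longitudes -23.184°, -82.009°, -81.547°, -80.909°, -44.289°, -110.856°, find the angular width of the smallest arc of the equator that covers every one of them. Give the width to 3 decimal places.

87.672°

Sort the longitudes: -110.856°, -82.009°, -81.547°, -80.909°, -44.289°, -23.184°.
Eastward gaps between consecutive values (wrapping around): 28.847°, 0.462°, 0.638°, 36.620°, 21.105°, 272.328°.
Largest gap = 272.328° ⇒ minimal covering band is its complement: 360° − 272.328° = 87.672°.
Band runs from -110.856° eastward to -23.184°.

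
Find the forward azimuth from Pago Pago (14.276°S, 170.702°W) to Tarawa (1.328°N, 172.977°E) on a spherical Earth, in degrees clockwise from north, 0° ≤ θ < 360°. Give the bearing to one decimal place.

Δλ = 172.977 − -170.702 = 343.679°; wrapped into (−180°, 180°]: -16.321°.
θ = atan2( sin Δλ · cos φ₂ , cos φ₁ · sin φ₂ − sin φ₁ · cos φ₂ · cos Δλ )
  = atan2(-0.28094, 0.25905) = -47.321° → normalised to [0°, 360°): 312.679°.

312.7°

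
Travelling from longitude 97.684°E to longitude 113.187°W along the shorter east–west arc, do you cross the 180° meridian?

Naïve |-113.187 − 97.684| = 210.871° > 180°, so the shorter arc goes the other way round — across 180°.
Signed shortest Δλ = ((-113.187 − 97.684 + 180) mod 360) − 180 = 149.129°.
Going east by 149.129° from +97.684° passes through 180° before reaching -113.187°.

Yes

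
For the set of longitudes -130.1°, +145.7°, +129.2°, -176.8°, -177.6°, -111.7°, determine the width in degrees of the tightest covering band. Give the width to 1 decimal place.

Sort the longitudes: -177.6°, -176.8°, -130.1°, -111.7°, +129.2°, +145.7°.
Eastward gaps between consecutive values (wrapping around): 0.8°, 46.7°, 18.4°, 240.9°, 16.5°, 36.7°.
Largest gap = 240.9° ⇒ minimal covering band is its complement: 360° − 240.9° = 119.1°.
Band runs from +129.2° eastward to -111.7°, crossing the antimeridian.

119.1°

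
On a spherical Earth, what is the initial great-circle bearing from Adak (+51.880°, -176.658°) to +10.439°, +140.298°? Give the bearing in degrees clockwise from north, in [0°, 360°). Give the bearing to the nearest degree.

236°

Δλ = 140.298 − -176.658 = 316.956°; wrapped into (−180°, 180°]: -43.044°.
θ = atan2( sin Δλ · cos φ₂ , cos φ₁ · sin φ₂ − sin φ₁ · cos φ₂ · cos Δλ )
  = atan2(-0.67126, -0.45359) = -124.048° → normalised to [0°, 360°): 235.952°.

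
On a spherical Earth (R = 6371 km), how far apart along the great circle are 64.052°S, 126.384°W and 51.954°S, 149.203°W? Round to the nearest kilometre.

Δλ = -149.203 − -126.384 = -22.819°.
Δφ = -51.954 − -64.052 = 12.098°.
a = sin²(Δφ/2) + cos φ₁ · cos φ₂ · sin²(Δλ/2) = 0.021657.
c = 2·atan2(√a, √(1−a)) = 0.29540 rad → d = 6371·c ≈ 1882.00 km.

1882 km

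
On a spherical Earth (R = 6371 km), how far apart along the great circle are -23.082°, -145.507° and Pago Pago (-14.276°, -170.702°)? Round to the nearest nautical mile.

Δλ = -170.702 − -145.507 = -25.195°.
Δφ = -14.276 − -23.082 = 8.806°.
a = sin²(Δφ/2) + cos φ₁ · cos φ₂ · sin²(Δλ/2) = 0.048302.
c = 2·atan2(√a, √(1−a)) = 0.44317 rad → d = 6371·c ≈ 2823.46 km ≈ 1524.55 nmi.

1525 nmi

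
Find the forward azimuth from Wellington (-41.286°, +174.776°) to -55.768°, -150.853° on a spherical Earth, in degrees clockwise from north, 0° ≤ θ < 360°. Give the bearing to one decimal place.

134.8°

Δλ = -150.853 − 174.776 = -325.629°; wrapped into (−180°, 180°]: 34.371°.
θ = atan2( sin Δλ · cos φ₂ , cos φ₁ · sin φ₂ − sin φ₁ · cos φ₂ · cos Δλ )
  = atan2(0.31758, -0.31488) = 134.755° → normalised to [0°, 360°): 134.755°.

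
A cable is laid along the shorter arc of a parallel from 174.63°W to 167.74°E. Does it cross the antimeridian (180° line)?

Yes

Naïve |167.74 − -174.63| = 342.37° > 180°, so the shorter arc goes the other way round — across 180°.
Signed shortest Δλ = ((167.74 − -174.63 + 180) mod 360) − 180 = -17.63°.
Going west by 17.63° from -174.63° passes through 180° before reaching +167.74°.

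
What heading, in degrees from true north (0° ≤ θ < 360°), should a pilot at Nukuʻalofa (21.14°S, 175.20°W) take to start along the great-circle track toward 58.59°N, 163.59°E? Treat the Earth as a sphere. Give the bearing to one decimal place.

349.0°

Δλ = 163.59 − -175.20 = 338.79°; wrapped into (−180°, 180°]: -21.21°.
θ = atan2( sin Δλ · cos φ₂ , cos φ₁ · sin φ₂ − sin φ₁ · cos φ₂ · cos Δλ )
  = atan2(-0.18855, 0.97125) = -10.986° → normalised to [0°, 360°): 349.014°.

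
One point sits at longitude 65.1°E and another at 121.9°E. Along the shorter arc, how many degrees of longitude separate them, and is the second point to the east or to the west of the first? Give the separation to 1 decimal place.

Raw difference: 121.9 − 65.1 = 56.8°.
Normalise into (−180°, 180°]: 56.8° stays 56.8°.
Positive ⇒ the second point lies to the east; separation 56.8°.

56.8° east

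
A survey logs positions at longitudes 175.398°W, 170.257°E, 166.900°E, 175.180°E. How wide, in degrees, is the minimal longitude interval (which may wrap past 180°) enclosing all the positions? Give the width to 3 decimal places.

Sort the longitudes: -175.398°, +166.900°, +170.257°, +175.180°.
Eastward gaps between consecutive values (wrapping around): 342.298°, 3.357°, 4.923°, 9.422°.
Largest gap = 342.298° ⇒ minimal covering band is its complement: 360° − 342.298° = 17.702°.
Band runs from +166.900° eastward to -175.398°, crossing the antimeridian.

17.702°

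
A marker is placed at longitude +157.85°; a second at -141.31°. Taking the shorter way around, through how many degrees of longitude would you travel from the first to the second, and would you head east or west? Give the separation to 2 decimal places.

Raw difference: -141.31 − 157.85 = -299.16°.
Normalise into (−180°, 180°]: -299.16° + 360° = 60.84°.
Positive ⇒ the second point lies to the east; separation 60.84°.

60.84° east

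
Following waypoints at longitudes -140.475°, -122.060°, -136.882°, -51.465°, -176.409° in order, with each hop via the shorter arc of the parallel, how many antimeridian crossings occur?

Leg 1: -140.475° → -122.060°, shortest Δλ = 18.415° (east) — does not cross 180°.
Leg 2: -122.060° → -136.882°, shortest Δλ = -14.822° (west) — does not cross 180°.
Leg 3: -136.882° → -51.465°, shortest Δλ = 85.417° (east) — does not cross 180°.
Leg 4: -51.465° → -176.409°, shortest Δλ = -124.944° (west) — does not cross 180°.
Total crossings: 0.

0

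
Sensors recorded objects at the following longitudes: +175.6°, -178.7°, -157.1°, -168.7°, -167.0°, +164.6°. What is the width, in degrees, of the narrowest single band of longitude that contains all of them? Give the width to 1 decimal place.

Sort the longitudes: -178.7°, -168.7°, -167.0°, -157.1°, +164.6°, +175.6°.
Eastward gaps between consecutive values (wrapping around): 10.0°, 1.7°, 9.9°, 321.7°, 11.0°, 5.7°.
Largest gap = 321.7° ⇒ minimal covering band is its complement: 360° − 321.7° = 38.3°.
Band runs from +164.6° eastward to -157.1°, crossing the antimeridian.

38.3°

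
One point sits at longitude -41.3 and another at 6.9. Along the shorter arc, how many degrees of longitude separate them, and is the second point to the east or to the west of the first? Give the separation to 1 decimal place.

48.2° east

Raw difference: 6.9 − -41.3 = 48.2°.
Normalise into (−180°, 180°]: 48.2° stays 48.2°.
Positive ⇒ the second point lies to the east; separation 48.2°.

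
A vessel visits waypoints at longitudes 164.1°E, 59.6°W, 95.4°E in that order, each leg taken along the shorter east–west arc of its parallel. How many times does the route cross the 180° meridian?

1

Leg 1: +164.1° → -59.6°, shortest Δλ = 136.3° (east) — crosses 180°.
Leg 2: -59.6° → +95.4°, shortest Δλ = 155.0° (east) — does not cross 180°.
Total crossings: 1.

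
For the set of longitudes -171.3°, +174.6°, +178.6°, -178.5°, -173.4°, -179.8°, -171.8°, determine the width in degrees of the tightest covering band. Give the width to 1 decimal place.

Sort the longitudes: -179.8°, -178.5°, -173.4°, -171.8°, -171.3°, +174.6°, +178.6°.
Eastward gaps between consecutive values (wrapping around): 1.3°, 5.1°, 1.6°, 0.5°, 345.9°, 4.0°, 1.6°.
Largest gap = 345.9° ⇒ minimal covering band is its complement: 360° − 345.9° = 14.1°.
Band runs from +174.6° eastward to -171.3°, crossing the antimeridian.

14.1°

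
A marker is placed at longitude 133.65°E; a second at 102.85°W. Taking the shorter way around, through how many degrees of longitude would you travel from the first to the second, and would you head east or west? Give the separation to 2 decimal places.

123.50° east

Raw difference: -102.85 − 133.65 = -236.5°.
Normalise into (−180°, 180°]: -236.5° + 360° = 123.5°.
Positive ⇒ the second point lies to the east; separation 123.50°.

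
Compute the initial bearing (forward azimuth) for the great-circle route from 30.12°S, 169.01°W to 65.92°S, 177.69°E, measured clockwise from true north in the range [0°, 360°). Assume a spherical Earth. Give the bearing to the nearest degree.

189°

Δλ = 177.69 − -169.01 = 346.70°; wrapped into (−180°, 180°]: -13.30°.
θ = atan2( sin Δλ · cos φ₂ , cos φ₁ · sin φ₂ − sin φ₁ · cos φ₂ · cos Δλ )
  = atan2(-0.09386, -0.59045) = -170.967° → normalised to [0°, 360°): 189.033°.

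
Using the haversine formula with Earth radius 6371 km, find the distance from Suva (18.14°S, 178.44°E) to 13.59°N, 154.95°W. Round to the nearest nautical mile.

Δλ = -154.95 − 178.44 = -333.39°; wrapped into (−180°, 180°]: 26.61°.
Δφ = 13.59 − -18.14 = 31.73°.
a = sin²(Δφ/2) + cos φ₁ · cos φ₂ · sin²(Δλ/2) = 0.123653.
c = 2·atan2(√a, √(1−a)) = 0.71865 rad → d = 6371·c ≈ 4578.52 km ≈ 2472.20 nmi.

2472 nmi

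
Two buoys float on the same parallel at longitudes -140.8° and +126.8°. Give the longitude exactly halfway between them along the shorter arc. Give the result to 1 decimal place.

Signed shortest Δλ from -140.8° to +126.8° is -92.4°.
Midpoint longitude = -140.8° + (-92.4°)/2 = -140.8° − 46.2° = -187.0°.
Normalise into (−180°, 180°]: +173.0°.
(The naïve average (-140.8 + +126.8)/2 = -7.0° is on the wrong side of the globe.)

+173.0°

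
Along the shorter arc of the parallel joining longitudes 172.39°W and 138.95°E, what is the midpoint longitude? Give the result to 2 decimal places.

163.28°E

Signed shortest Δλ from -172.39° to +138.95° is -48.66°.
Midpoint longitude = -172.39° + (-48.66°)/2 = -172.39° − 24.33° = -196.72°.
Normalise into (−180°, 180°]: +163.28°.
(The naïve average (-172.39 + +138.95)/2 = -16.72° is on the wrong side of the globe.)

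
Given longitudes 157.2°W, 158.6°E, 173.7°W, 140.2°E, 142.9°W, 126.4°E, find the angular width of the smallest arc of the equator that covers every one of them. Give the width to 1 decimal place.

90.7°

Sort the longitudes: -173.7°, -157.2°, -142.9°, +126.4°, +140.2°, +158.6°.
Eastward gaps between consecutive values (wrapping around): 16.5°, 14.3°, 269.3°, 13.8°, 18.4°, 27.7°.
Largest gap = 269.3° ⇒ minimal covering band is its complement: 360° − 269.3° = 90.7°.
Band runs from +126.4° eastward to -142.9°, crossing the antimeridian.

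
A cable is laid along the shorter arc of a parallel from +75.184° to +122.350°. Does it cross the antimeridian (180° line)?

No

Signed shortest Δλ = ((122.350 − 75.184 + 180) mod 360) − 180 = 47.166°.
Going east by 47.166° from +75.184° reaches +122.350° without touching 180°.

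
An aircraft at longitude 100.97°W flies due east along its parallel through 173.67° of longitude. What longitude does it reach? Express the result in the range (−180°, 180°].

72.70°E

Start at -100.97°; shift +173.67° → +72.70°.
+72.70° already lies in (−180°, 180°].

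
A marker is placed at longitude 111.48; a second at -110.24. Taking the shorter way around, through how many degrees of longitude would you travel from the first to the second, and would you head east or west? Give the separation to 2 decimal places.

138.28° east

Raw difference: -110.24 − 111.48 = -221.72°.
Normalise into (−180°, 180°]: -221.72° + 360° = 138.28°.
Positive ⇒ the second point lies to the east; separation 138.28°.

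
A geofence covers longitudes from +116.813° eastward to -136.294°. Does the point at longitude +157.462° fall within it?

Band width going east from +116.813° to -136.294°: ((-136.294 − 116.813) mod 360) = 106.893°.
Offset of +157.462° east of the west edge: ((157.462 − 116.813) mod 360) = 40.649°.
40.649° ≤ 106.893° ⇒ inside.

Yes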